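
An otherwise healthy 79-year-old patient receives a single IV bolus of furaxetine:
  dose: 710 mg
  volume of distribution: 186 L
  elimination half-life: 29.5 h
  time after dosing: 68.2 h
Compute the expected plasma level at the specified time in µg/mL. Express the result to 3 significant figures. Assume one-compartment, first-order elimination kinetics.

0.769 µg/mL

C₀ = Dose / Vd = 710.0 / 186 = 3.817 mg/L
k = ln2 / t½ = 0.693147 / 29.5 = 0.02350 h⁻¹
C = C₀ · e^(−k·t) = 3.817 × e^(−0.02350 × 68.2)
  = 3.817 × 0.2014 = 0.7687 mg/L
(0.7687 mg/L = 0.7687 µg/mL)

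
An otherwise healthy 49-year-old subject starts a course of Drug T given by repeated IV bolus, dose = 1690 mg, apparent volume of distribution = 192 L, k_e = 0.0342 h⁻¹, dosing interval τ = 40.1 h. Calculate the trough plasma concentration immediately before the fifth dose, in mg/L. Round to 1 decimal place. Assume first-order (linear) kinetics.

C₀ per dose = Dose / Vd = 1690 / 192 = 8.802 mg/L
Fraction remaining after one interval: r = e^(−kτ) = e^(−0.03420 × 40.1) = 0.2537
Before dose 5, 4 doses have been given (aged 1τ, 2τ, 3τ, 4τ).
C_trough = C₀ × (r + r² + … + r^4) = C₀ × r(1−r^4)/(1−r)
        = 8.802 × 0.2537 × (1 − 0.004143) / (1 − 0.2537) = 2.980 mg/L

3.0 mg/L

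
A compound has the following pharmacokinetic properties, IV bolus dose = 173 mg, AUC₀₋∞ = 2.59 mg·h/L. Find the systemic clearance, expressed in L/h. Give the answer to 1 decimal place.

66.8 L/h

CL = Dose / AUC = 173 / 2.59 = 66.80 L/h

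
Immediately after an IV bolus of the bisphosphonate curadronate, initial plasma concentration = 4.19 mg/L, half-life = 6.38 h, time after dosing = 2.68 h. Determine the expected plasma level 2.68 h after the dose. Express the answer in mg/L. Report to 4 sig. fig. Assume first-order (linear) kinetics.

3.132 mg/L

k = ln2 / t½ = 0.693147 / 6.38 = 0.1086 h⁻¹
C = C₀ · e^(−k·t) = 4.190 × e^(−0.1086 × 2.68)
  = 4.190 × 0.7475 = 3.132 mg/L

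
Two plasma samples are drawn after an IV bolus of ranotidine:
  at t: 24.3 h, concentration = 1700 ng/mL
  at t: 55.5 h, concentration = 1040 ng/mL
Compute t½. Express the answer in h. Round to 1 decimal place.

k = ln(C₁/C₂) / (t₂ − t₁) = ln(1700/1040) / (55.5 − 24.3)
  = 0.4914 / 31.20 = 0.01575 h⁻¹
t½ = ln2 / k = 0.693147 / 0.01575 = 44.01 h

44.0 h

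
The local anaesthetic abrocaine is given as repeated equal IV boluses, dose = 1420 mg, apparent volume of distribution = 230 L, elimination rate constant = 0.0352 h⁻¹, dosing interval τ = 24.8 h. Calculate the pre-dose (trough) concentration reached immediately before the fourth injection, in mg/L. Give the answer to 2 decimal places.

C₀ per dose = Dose / Vd = 1420 / 230 = 6.174 mg/L
Fraction remaining after one interval: r = e^(−kτ) = e^(−0.03520 × 24.8) = 0.4177
Before dose 4, 3 doses have been given (aged 1τ, 2τ, 3τ).
C_trough = C₀ × (r + r² + … + r^3) = C₀ × r(1−r^3)/(1−r)
        = 6.174 × 0.4177 × (1 − 0.07288) / (1 − 0.4177) = 4.106 mg/L

4.11 mg/L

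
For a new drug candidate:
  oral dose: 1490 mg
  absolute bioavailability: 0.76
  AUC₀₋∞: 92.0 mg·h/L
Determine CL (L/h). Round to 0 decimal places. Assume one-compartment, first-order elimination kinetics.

CL = F·Dose / AUC = 0.76 × 1490 / 92.0 = 12.31 L/h

12 L/h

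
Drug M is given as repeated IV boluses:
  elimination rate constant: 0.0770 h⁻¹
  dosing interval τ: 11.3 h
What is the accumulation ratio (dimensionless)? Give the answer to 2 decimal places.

1.72

e^(−kτ) = e^(−0.07700 × 11.3) = 0.4189
Accumulation ratio R = 1 / (1 − e^(−kτ)) = 1 / (1 − 0.4189) = 1.721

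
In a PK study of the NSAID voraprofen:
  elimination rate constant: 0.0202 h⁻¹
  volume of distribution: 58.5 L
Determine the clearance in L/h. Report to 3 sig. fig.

CL = k × Vd = 0.0202 × 58.5 = 1.182 L/h

1.18 L/h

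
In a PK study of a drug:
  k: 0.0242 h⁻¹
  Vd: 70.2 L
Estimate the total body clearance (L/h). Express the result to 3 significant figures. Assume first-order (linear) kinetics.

CL = k × Vd = 0.0242 × 70.2 = 1.699 L/h

1.70 L/h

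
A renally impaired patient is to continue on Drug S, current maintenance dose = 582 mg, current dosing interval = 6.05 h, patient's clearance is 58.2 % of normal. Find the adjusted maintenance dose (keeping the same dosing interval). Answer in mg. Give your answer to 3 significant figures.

To keep the same average steady-state level, dosing rate must scale with clearance.
CL ratio = 58.2 / 100 = 0.5820
New dose (same interval) = 582 × 0.5820 = 338.7 mg

339 mg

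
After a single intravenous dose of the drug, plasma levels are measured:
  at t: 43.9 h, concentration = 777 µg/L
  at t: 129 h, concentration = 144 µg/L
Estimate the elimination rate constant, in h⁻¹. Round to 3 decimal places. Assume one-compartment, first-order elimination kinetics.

0.020 h⁻¹

k = ln(C₁/C₂) / (t₂ − t₁) = ln(777/144) / (129 − 43.9)
  = 1.686 / 85.10 = 0.01981 h⁻¹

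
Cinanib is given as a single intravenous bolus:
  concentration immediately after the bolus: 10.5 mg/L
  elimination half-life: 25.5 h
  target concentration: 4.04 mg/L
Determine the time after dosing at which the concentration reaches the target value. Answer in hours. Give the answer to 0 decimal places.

35 h

k = ln2 / t½ = 0.693147 / 25.5 = 0.02718 h⁻¹
t = ln(C₀ / C) / k = ln(10.50 / 4.04) / 0.02718
  = ln(2.599) / 0.02718 = 0.9551 / 0.02718 = 35.14 h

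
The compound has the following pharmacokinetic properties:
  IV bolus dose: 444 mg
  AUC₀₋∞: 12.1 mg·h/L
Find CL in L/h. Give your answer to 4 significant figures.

36.69 L/h

CL = Dose / AUC = 444 / 12.1 = 36.69 L/h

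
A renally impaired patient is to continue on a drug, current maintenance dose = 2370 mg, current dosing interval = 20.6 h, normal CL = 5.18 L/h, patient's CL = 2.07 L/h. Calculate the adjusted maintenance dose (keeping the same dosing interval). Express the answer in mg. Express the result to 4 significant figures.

To keep the same average steady-state level, dosing rate must scale with clearance.
CL ratio = 2.07 / 5.18 = 0.3996
New dose (same interval) = 2370 × 0.3996 = 947.1 mg

947.1 mg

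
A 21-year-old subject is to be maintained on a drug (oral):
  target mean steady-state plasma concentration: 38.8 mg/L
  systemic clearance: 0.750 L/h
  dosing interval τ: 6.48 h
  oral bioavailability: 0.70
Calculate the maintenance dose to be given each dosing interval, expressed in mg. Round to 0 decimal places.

At steady state, F × (Dose/τ) = Css × CL.
Dose = Css × CL × τ / F = 38.8 × 0.7500 × 6.48 / 0.70 = 269.4 mg

269 mg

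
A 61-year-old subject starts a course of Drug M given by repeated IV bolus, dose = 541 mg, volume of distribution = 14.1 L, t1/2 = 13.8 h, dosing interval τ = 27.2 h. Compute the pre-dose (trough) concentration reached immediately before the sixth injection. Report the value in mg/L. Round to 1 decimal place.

13.1 mg/L

C₀ per dose = Dose / Vd = 541 / 14.1 = 38.37 mg/L
k = ln2 / t½ = 0.693147 / 13.8 = 0.05023 h⁻¹
Fraction remaining after one interval: r = e^(−kτ) = e^(−0.05023 × 27.2) = 0.2551
Before dose 6, 5 doses have been given (aged 1τ, 2τ, 3τ, 4τ, 5τ).
C_trough = C₀ × (r + r² + … + r^5) = C₀ × r(1−r^5)/(1−r)
        = 38.37 × 0.2551 × (1 − 0.001080) / (1 − 0.2551) = 13.13 mg/L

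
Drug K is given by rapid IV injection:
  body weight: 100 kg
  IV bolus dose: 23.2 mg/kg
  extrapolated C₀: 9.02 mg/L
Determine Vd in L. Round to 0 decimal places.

257 L

Dose = 23.2 × 100 = 2320 mg
Vd = Dose / C₀ = 2320 / 9.02 = 257.2 L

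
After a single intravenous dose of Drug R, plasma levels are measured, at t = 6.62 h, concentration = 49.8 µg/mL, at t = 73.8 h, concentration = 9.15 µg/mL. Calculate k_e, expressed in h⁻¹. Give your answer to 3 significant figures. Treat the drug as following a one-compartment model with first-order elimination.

k = ln(C₁/C₂) / (t₂ − t₁) = ln(49.8/9.15) / (73.8 − 6.62)
  = 1.694 / 67.18 = 0.02522 h⁻¹

0.0252 h⁻¹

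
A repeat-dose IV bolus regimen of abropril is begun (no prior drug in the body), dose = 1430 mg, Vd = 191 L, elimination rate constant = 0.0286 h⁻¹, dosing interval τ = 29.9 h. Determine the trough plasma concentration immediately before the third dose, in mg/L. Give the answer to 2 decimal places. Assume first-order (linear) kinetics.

C₀ per dose = Dose / Vd = 1430 / 191 = 7.487 mg/L
Fraction remaining after one interval: r = e^(−kτ) = e^(−0.02860 × 29.9) = 0.4252
Before dose 3, 2 doses have been given (aged 1τ, 2τ).
C_trough = C₀ × (r + r²) = 7.487 × (0.4252 + 0.1808) = 4.537 mg/L

4.54 mg/L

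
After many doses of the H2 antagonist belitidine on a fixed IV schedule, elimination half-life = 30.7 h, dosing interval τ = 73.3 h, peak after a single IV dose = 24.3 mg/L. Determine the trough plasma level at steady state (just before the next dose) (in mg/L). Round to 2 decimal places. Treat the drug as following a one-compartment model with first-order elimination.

5.74 mg/L

k = ln2 / t½ = 0.693147 / 30.7 = 0.02258 h⁻¹
e^(−kτ) = e^(−0.02258 × 73.3) = 0.1911
Accumulation ratio R = 1 / (1 − e^(−kτ)) = 1 / (1 − 0.1911) = 1.236
Steady-state trough = C₀ × R × e^(−kτ) = 24.3 × 1.236 × 0.1911 = 5.740 mg/L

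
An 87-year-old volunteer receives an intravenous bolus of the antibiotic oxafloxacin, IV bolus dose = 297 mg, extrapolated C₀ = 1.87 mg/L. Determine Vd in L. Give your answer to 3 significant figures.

Vd = Dose / C₀ = 297.0 / 1.87 = 158.8 L

159 L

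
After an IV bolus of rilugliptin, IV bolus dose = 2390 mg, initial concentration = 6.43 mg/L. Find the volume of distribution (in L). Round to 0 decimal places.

Vd = Dose / C₀ = 2390 / 6.43 = 371.7 L

372 L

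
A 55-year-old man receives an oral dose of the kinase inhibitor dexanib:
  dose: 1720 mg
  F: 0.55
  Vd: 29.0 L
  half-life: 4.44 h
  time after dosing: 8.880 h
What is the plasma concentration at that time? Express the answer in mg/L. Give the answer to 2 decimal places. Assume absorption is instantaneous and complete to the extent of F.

8.16 mg/L

Amount reaching circulation = F × Dose = 0.55 × 1720 = 946.0 mg
C₀ = F·Dose / Vd = 946.0 / 29.0 = 32.62 mg/L
k = ln2 / t½ = 0.693147 / 4.44 = 0.1561 h⁻¹
t / t½ = 8.880 / 4.44 = 2 half-lives
C = C₀ × (1/2)^2 = 32.62 × 0.2500 = 8.155 mg/L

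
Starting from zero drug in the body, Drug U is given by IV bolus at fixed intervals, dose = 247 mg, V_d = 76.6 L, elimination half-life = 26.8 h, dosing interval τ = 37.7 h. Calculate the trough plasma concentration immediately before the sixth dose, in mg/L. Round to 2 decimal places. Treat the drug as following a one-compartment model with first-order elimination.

C₀ per dose = Dose / Vd = 247 / 76.6 = 3.225 mg/L
k = ln2 / t½ = 0.693147 / 26.8 = 0.02586 h⁻¹
Fraction remaining after one interval: r = e^(−kτ) = e^(−0.02586 × 37.7) = 0.3772
Before dose 6, 5 doses have been given (aged 1τ, 2τ, 3τ, 4τ, 5τ).
C_trough = C₀ × (r + r² + … + r^5) = C₀ × r(1−r^5)/(1−r)
        = 3.225 × 0.3772 × (1 − 0.007636) / (1 − 0.3772) = 1.938 mg/L

1.94 mg/L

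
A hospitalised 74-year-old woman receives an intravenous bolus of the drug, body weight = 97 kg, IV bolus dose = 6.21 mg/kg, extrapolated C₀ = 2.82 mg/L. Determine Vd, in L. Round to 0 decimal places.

Dose = 6.21 × 97 = 602.4 mg
Vd = Dose / C₀ = 602.4 / 2.82 = 213.6 L

214 L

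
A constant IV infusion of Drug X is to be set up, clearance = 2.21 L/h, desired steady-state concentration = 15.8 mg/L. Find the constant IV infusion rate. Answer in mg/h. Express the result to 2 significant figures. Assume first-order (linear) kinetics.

35 mg/h

At steady state, infusion rate R₀ = Css × CL = 15.8 × 2.210 = 34.92 mg/h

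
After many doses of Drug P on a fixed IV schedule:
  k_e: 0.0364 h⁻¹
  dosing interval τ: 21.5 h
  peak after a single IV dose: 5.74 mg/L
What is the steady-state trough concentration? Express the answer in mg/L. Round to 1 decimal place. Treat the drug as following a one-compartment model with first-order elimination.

4.8 mg/L

e^(−kτ) = e^(−0.03640 × 21.5) = 0.4572
Accumulation ratio R = 1 / (1 − e^(−kτ)) = 1 / (1 − 0.4572) = 1.842
Steady-state trough = C₀ × R × e^(−kτ) = 5.74 × 1.842 × 0.4572 = 4.834 mg/L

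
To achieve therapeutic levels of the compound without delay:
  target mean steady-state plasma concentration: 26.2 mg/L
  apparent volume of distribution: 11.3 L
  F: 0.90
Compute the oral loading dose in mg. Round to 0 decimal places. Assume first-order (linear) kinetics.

329 mg

LD = Css × Vd / F = 26.2 × 11.3 / 0.90 = 329.0 mg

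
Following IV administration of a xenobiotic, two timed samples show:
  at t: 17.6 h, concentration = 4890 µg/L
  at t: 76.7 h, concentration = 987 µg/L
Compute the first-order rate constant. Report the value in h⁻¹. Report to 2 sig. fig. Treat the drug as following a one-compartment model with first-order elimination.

k = ln(C₁/C₂) / (t₂ − t₁) = ln(4890/987) / (76.7 − 17.6)
  = 1.600 / 59.10 = 0.02707 h⁻¹

0.027 h⁻¹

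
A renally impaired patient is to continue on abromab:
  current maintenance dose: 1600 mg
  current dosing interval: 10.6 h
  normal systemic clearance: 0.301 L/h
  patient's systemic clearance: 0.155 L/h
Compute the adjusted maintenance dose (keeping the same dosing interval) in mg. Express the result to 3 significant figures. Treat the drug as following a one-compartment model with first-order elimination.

824 mg

To keep the same average steady-state level, dosing rate must scale with clearance.
CL ratio = 0.155 / 0.301 = 0.5150
New dose (same interval) = 1600 × 0.5150 = 824.0 mg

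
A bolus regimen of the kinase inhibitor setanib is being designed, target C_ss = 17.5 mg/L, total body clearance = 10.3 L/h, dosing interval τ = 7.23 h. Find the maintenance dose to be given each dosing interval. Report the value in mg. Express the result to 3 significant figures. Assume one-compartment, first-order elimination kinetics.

1300 mg

At steady state, Dose/τ = Css × CL.
Dose = Css × CL × τ = 17.5 × 10.30 × 7.23 = 1303 mg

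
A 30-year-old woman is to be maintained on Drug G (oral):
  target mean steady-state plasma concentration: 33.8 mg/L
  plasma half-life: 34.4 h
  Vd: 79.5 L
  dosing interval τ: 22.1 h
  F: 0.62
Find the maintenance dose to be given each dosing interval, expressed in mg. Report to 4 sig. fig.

k = ln2 / t½ = 0.693147 / 34.4 = 0.02015 h⁻¹
CL = k × Vd = 0.02015 × 79.5 = 1.602 L/h
At steady state, F × (Dose/τ) = Css × CL.
Dose = Css × CL × τ / F = 33.8 × 1.602 × 22.1 / 0.62 = 1930 mg

1930 mg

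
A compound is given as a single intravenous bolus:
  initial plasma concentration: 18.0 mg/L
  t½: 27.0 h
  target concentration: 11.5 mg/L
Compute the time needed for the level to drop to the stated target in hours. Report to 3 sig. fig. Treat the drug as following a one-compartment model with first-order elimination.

17.5 h

k = ln2 / t½ = 0.693147 / 27.0 = 0.02567 h⁻¹
t = ln(C₀ / C) / k = ln(18.00 / 11.5) / 0.02567
  = ln(1.565) / 0.02567 = 0.4479 / 0.02567 = 17.45 h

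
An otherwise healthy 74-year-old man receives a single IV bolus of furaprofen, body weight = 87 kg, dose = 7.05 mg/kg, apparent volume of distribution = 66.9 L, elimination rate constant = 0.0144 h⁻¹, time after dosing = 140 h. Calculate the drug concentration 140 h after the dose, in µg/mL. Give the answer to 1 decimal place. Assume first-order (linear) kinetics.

1.2 µg/mL

Total dose = 7.05 × 87 = 613.4 mg
C₀ = Dose / Vd = 613.4 / 66.9 = 9.169 mg/L
C = C₀ · e^(−k·t) = 9.169 × e^(−0.01440 × 140)
  = 9.169 × 0.1332 = 1.221 mg/L
(1.221 mg/L = 1.221 µg/mL)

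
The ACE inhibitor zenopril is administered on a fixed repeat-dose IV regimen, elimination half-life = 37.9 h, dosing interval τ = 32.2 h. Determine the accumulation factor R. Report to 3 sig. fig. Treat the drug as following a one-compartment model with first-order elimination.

2.25

k = ln2 / t½ = 0.693147 / 37.9 = 0.01829 h⁻¹
e^(−kτ) = e^(−0.01829 × 32.2) = 0.5549
Accumulation ratio R = 1 / (1 − e^(−kτ)) = 1 / (1 − 0.5549) = 2.247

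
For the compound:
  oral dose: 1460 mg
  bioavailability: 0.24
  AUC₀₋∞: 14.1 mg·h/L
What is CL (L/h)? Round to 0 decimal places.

25 L/h

CL = F·Dose / AUC = 0.24 × 1460 / 14.1 = 24.85 L/h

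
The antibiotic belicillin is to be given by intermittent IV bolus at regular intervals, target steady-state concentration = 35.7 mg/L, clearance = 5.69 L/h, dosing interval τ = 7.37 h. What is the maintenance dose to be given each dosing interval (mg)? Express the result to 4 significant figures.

1497 mg

At steady state, Dose/τ = Css × CL.
Dose = Css × CL × τ = 35.7 × 5.690 × 7.37 = 1497 mg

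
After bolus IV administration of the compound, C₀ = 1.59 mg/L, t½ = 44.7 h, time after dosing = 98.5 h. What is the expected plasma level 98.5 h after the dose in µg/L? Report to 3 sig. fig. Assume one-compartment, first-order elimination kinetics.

k = ln2 / t½ = 0.693147 / 44.7 = 0.01551 h⁻¹
C = C₀ · e^(−k·t) = 1.590 × e^(−0.01551 × 98.5)
  = 1.590 × 0.2170 = 0.3450 mg/L
Convert: 0.3450 mg/L × 1000 = 345.0 µg/L

345 µg/L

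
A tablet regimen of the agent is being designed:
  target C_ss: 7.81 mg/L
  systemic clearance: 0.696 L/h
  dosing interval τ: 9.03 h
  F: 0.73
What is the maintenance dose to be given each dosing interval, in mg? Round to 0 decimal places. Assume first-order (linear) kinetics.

At steady state, F × (Dose/τ) = Css × CL.
Dose = Css × CL × τ / F = 7.81 × 0.6960 × 9.03 / 0.73 = 67.24 mg

67 mg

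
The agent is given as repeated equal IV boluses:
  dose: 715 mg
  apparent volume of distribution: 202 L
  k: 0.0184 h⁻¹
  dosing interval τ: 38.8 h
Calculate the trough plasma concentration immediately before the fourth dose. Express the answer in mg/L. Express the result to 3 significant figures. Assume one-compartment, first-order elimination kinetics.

C₀ per dose = Dose / Vd = 715 / 202 = 3.540 mg/L
Fraction remaining after one interval: r = e^(−kτ) = e^(−0.01840 × 38.8) = 0.4897
Before dose 4, 3 doses have been given (aged 1τ, 2τ, 3τ).
C_trough = C₀ × (r + r² + … + r^3) = C₀ × r(1−r^3)/(1−r)
        = 3.540 × 0.4897 × (1 − 0.1174) / (1 − 0.4897) = 2.998 mg/L

3.00 mg/L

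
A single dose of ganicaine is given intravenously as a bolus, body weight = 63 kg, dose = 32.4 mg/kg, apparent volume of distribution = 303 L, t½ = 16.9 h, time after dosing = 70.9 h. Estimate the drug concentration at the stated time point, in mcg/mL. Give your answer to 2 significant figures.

0.37 mcg/mL

Total dose = 32.4 × 63 = 2041 mg
C₀ = Dose / Vd = 2041 / 303 = 6.736 mg/L
k = ln2 / t½ = 0.693147 / 16.9 = 0.04101 h⁻¹
C = C₀ · e^(−k·t) = 6.736 × e^(−0.04101 × 70.9)
  = 6.736 × 0.05461 = 0.3679 mg/L
(0.3679 mg/L = 0.3679 mcg/mL)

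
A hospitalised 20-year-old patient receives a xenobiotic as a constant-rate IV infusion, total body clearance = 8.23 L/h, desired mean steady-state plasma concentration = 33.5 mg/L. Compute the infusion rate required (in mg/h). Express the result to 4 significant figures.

At steady state, infusion rate R₀ = Css × CL = 33.5 × 8.230 = 275.7 mg/h

275.7 mg/h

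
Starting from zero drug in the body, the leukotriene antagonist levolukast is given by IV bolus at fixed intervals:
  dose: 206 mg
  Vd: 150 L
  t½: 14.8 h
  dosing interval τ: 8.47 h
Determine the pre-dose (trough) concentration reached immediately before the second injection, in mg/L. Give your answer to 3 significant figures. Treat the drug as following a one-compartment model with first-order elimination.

C₀ per dose = Dose / Vd = 206 / 150 = 1.373 mg/L
k = ln2 / t½ = 0.693147 / 14.8 = 0.04683 h⁻¹
Fraction remaining after one interval: r = e^(−kτ) = e^(−0.04683 × 8.47) = 0.6726
Before dose 2, 1 dose has been given (aged 1τ).
C_trough = C₀ × r = 1.373 × 0.6726 = 0.9235 mg/L

0.924 mg/L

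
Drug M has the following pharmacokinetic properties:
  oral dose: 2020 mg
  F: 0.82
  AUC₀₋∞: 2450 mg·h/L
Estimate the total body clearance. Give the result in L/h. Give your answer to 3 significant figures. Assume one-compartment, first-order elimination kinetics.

0.676 L/h

CL = F·Dose / AUC = 0.82 × 2020 / 2450 = 0.6761 L/h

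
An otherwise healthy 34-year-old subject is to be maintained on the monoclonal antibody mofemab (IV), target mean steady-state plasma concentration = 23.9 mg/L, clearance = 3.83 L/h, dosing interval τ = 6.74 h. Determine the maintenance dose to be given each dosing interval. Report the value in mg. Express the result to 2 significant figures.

At steady state, Dose/τ = Css × CL.
Dose = Css × CL × τ = 23.9 × 3.830 × 6.74 = 617.0 mg

620 mg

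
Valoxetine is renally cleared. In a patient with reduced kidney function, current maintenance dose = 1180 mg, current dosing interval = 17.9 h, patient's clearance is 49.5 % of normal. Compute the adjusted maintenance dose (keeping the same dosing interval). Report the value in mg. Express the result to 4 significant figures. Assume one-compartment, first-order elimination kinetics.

584.1 mg

To keep the same average steady-state level, dosing rate must scale with clearance.
CL ratio = 49.5 / 100 = 0.4950
New dose (same interval) = 1180 × 0.4950 = 584.1 mg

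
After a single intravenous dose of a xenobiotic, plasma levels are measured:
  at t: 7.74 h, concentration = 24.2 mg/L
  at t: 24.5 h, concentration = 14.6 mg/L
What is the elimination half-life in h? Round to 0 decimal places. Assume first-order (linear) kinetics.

k = ln(C₁/C₂) / (t₂ − t₁) = ln(24.2/14.6) / (24.5 − 7.74)
  = 0.5053 / 16.76 = 0.03015 h⁻¹
t½ = ln2 / k = 0.693147 / 0.03015 = 22.99 h

23 h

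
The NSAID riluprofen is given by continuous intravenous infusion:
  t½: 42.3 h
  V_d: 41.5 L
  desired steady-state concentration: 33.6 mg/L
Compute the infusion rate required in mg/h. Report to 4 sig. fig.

k = ln2 / t½ = 0.693147 / 42.3 = 0.01639 h⁻¹
CL = k × Vd = 0.01639 × 41.5 = 0.6802 L/h
At steady state, infusion rate R₀ = Css × CL = 33.6 × 0.6802 = 22.85 mg/h

22.85 mg/h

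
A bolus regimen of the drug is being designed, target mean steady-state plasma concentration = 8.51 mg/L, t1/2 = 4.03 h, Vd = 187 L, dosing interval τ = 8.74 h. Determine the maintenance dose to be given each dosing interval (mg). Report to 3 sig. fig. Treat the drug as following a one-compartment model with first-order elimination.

2390 mg

k = ln2 / t½ = 0.693147 / 4.03 = 0.1720 h⁻¹
CL = k × Vd = 0.1720 × 187 = 32.16 L/h
At steady state, Dose/τ = Css × CL.
Dose = Css × CL × τ = 8.51 × 32.16 × 8.74 = 2392 mg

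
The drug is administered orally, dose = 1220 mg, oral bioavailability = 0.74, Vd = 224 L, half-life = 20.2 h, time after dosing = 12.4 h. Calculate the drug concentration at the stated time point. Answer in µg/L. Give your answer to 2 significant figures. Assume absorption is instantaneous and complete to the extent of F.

Amount reaching circulation = F × Dose = 0.74 × 1220 = 902.8 mg
C₀ = F·Dose / Vd = 902.8 / 224 = 4.030 mg/L
k = ln2 / t½ = 0.693147 / 20.2 = 0.03431 h⁻¹
C = C₀ · e^(−k·t) = 4.030 × e^(−0.03431 × 12.4)
  = 4.030 × 0.6535 = 2.634 mg/L
Convert: 2.634 mg/L × 1000 = 2634 µg/L

2600 µg/L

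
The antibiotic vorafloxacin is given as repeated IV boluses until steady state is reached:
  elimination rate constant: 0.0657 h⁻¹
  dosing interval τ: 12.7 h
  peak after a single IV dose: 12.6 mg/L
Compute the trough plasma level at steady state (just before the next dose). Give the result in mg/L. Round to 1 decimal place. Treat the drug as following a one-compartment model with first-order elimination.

e^(−kτ) = e^(−0.06570 × 12.7) = 0.4341
Accumulation ratio R = 1 / (1 − e^(−kτ)) = 1 / (1 − 0.4341) = 1.767
Steady-state trough = C₀ × R × e^(−kτ) = 12.6 × 1.767 × 0.4341 = 9.665 mg/L

9.7 mg/L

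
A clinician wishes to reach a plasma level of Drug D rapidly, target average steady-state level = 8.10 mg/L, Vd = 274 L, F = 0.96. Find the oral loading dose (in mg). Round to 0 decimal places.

LD = Css × Vd / F = 8.10 × 274 / 0.96 = 2312 mg

2312 mg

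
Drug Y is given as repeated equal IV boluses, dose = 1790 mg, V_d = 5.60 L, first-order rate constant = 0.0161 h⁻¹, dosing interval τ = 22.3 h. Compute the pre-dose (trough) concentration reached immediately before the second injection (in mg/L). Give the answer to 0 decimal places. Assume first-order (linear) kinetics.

C₀ per dose = Dose / Vd = 1790 / 5.60 = 319.6 mg/L
Fraction remaining after one interval: r = e^(−kτ) = e^(−0.01610 × 22.3) = 0.6984
Before dose 2, 1 dose has been given (aged 1τ).
C_trough = C₀ × r = 319.6 × 0.6984 = 223.2 mg/L

223 mg/L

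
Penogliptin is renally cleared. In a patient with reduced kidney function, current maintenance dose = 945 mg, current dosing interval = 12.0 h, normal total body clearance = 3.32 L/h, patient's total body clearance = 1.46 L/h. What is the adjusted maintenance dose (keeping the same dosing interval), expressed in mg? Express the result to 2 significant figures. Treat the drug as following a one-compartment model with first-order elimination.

To keep the same average steady-state level, dosing rate must scale with clearance.
CL ratio = 1.46 / 3.32 = 0.4398
New dose (same interval) = 945 × 0.4398 = 415.6 mg

420 mg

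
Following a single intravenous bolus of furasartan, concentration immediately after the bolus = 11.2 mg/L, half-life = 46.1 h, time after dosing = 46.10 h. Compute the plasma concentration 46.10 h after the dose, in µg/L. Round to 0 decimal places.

5600 µg/L

k = ln2 / t½ = 0.693147 / 46.1 = 0.01504 h⁻¹
t / t½ = 46.10 / 46.1 = 1 half-lives
C = C₀ × (1/2)^1 = 11.20 × 0.5000 = 5.600 mg/L
Convert: 5.600 mg/L × 1000 = 5600 µg/L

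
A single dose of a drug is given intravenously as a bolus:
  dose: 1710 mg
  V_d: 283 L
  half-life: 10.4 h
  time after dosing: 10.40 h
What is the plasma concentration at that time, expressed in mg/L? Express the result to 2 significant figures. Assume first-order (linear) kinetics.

C₀ = Dose / Vd = 1710 / 283 = 6.042 mg/L
k = ln2 / t½ = 0.693147 / 10.4 = 0.06665 h⁻¹
t / t½ = 10.40 / 10.4 = 1 half-lives
C = C₀ × (1/2)^1 = 6.042 × 0.5000 = 3.021 mg/L

3.0 mg/L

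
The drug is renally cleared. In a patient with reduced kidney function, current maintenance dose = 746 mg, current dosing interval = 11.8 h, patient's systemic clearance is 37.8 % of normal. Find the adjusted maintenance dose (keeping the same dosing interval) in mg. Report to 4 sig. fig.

282.0 mg

To keep the same average steady-state level, dosing rate must scale with clearance.
CL ratio = 37.8 / 100 = 0.3780
New dose (same interval) = 746 × 0.3780 = 282.0 mg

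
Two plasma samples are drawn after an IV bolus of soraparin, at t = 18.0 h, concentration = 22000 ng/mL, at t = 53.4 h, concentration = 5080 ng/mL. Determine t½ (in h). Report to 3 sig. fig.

k = ln(C₁/C₂) / (t₂ − t₁) = ln(22000/5080) / (53.4 − 18.0)
  = 1.466 / 35.40 = 0.04141 h⁻¹
t½ = ln2 / k = 0.693147 / 0.04141 = 16.74 h

16.7 h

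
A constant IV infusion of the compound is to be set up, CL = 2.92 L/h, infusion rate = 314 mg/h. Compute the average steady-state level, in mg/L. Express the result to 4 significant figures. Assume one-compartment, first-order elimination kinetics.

107.5 mg/L

At steady state Css = R₀ / CL = 314 / 2.920 = 107.5 mg/L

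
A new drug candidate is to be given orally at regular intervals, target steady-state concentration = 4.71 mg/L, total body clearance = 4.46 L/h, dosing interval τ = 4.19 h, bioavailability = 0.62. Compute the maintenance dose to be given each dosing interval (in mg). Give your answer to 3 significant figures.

142 mg

At steady state, F × (Dose/τ) = Css × CL.
Dose = Css × CL × τ / F = 4.71 × 4.460 × 4.19 / 0.62 = 142.0 mg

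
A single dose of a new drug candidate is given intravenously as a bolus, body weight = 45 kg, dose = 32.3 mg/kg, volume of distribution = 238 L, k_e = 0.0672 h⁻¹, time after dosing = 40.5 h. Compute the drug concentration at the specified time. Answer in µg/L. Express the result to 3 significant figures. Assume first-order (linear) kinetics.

402 µg/L

Total dose = 32.3 × 45 = 1454 mg
C₀ = Dose / Vd = 1454 / 238 = 6.109 mg/L
C = C₀ · e^(−k·t) = 6.109 × e^(−0.06720 × 40.5)
  = 6.109 × 0.06577 = 0.4018 mg/L
Convert: 0.4018 mg/L × 1000 = 401.8 µg/L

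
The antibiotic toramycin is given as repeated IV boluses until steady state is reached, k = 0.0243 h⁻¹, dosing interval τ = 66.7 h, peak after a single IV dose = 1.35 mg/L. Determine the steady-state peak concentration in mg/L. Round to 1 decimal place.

1.7 mg/L

e^(−kτ) = e^(−0.02430 × 66.7) = 0.1977
Accumulation ratio R = 1 / (1 − e^(−kτ)) = 1 / (1 − 0.1977) = 1.246
Steady-state peak = C₀ × R = 1.35 × 1.246 = 1.682 mg/L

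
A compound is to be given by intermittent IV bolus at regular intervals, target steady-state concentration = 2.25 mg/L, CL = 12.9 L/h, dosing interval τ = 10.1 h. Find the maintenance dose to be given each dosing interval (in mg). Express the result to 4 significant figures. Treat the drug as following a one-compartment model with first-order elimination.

At steady state, Dose/τ = Css × CL.
Dose = Css × CL × τ = 2.25 × 12.90 × 10.1 = 293.2 mg

293.2 mg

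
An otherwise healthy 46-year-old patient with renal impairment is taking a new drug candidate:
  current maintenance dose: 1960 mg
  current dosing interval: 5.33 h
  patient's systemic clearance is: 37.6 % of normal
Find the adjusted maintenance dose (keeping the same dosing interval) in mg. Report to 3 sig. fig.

737 mg

To keep the same average steady-state level, dosing rate must scale with clearance.
CL ratio = 37.6 / 100 = 0.3760
New dose (same interval) = 1960 × 0.3760 = 737.0 mg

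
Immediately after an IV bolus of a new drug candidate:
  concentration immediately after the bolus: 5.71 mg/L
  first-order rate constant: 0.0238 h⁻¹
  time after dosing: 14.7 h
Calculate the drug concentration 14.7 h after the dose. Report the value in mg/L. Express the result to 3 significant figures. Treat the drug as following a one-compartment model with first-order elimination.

4.02 mg/L

C = C₀ · e^(−k·t) = 5.710 × e^(−0.02380 × 14.7)
  = 5.710 × 0.7048 = 4.024 mg/L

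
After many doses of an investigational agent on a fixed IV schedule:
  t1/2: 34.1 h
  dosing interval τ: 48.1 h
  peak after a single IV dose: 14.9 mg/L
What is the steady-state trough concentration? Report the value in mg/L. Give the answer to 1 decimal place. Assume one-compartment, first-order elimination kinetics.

9.0 mg/L

k = ln2 / t½ = 0.693147 / 34.1 = 0.02033 h⁻¹
e^(−kτ) = e^(−0.02033 × 48.1) = 0.3761
Accumulation ratio R = 1 / (1 − e^(−kτ)) = 1 / (1 − 0.3761) = 1.603
Steady-state trough = C₀ × R × e^(−kτ) = 14.9 × 1.603 × 0.3761 = 8.983 mg/L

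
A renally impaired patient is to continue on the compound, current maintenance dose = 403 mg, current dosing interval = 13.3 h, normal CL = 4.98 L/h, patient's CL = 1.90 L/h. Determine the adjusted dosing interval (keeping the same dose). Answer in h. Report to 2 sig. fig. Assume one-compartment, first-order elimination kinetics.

To keep the same average steady-state level, dosing rate must scale with clearance.
CL ratio = 1.90 / 4.98 = 0.3815
New interval (same dose) = 13.3 / 0.3815 = 34.86 h

35 h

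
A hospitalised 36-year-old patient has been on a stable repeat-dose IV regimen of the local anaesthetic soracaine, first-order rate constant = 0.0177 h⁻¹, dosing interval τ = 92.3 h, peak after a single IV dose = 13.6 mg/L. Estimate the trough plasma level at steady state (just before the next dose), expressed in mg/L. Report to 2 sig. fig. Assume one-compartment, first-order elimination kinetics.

3.3 mg/L

e^(−kτ) = e^(−0.01770 × 92.3) = 0.1952
Accumulation ratio R = 1 / (1 − e^(−kτ)) = 1 / (1 − 0.1952) = 1.243
Steady-state trough = C₀ × R × e^(−kτ) = 13.6 × 1.243 × 0.1952 = 3.300 mg/L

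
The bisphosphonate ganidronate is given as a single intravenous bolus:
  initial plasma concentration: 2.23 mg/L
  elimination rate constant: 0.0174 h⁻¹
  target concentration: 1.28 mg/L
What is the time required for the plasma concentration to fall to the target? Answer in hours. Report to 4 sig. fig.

t = ln(C₀ / C) / k = ln(2.230 / 1.28) / 0.01740
  = ln(1.742) / 0.01740 = 0.5550 / 0.01740 = 31.90 h

31.90 h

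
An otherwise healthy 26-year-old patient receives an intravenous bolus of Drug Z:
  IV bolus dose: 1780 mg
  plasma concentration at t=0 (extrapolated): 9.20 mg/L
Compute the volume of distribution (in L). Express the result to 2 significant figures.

190 L

Vd = Dose / C₀ = 1780 / 9.20 = 193.5 L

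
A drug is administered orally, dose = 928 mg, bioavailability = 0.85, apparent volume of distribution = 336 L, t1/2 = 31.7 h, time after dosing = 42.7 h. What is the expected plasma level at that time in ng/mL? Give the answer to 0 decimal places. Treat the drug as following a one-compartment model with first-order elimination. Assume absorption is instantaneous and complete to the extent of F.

Amount reaching circulation = F × Dose = 0.85 × 928.0 = 788.8 mg
C₀ = F·Dose / Vd = 788.8 / 336 = 2.348 mg/L
k = ln2 / t½ = 0.693147 / 31.7 = 0.02187 h⁻¹
C = C₀ · e^(−k·t) = 2.348 × e^(−0.02187 × 42.7)
  = 2.348 × 0.3930 = 0.9228 mg/L
Convert: 0.9228 mg/L × 1000 = 922.8 ng/mL

923 ng/mL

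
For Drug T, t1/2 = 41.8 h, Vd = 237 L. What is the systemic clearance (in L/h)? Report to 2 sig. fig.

3.9 L/h

k = ln2 / t½ = 0.693147 / 41.8 = 0.01658 h⁻¹
CL = k × Vd = 0.01658 × 237 = 3.929 L/h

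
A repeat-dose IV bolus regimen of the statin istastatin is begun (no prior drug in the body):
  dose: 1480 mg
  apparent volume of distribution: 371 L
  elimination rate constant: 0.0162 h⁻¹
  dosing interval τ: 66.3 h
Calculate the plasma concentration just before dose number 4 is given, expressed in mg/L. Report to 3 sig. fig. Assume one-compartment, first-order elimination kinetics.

1.99 mg/L

C₀ per dose = Dose / Vd = 1480 / 371 = 3.989 mg/L
Fraction remaining after one interval: r = e^(−kτ) = e^(−0.01620 × 66.3) = 0.3416
Before dose 4, 3 doses have been given (aged 1τ, 2τ, 3τ).
C_trough = C₀ × (r + r² + … + r^3) = C₀ × r(1−r^3)/(1−r)
        = 3.989 × 0.3416 × (1 − 0.03986) / (1 − 0.3416) = 1.987 mg/L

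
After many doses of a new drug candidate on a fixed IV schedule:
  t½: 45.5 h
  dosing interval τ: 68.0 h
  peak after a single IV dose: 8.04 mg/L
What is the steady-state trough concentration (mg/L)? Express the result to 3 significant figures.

4.42 mg/L

k = ln2 / t½ = 0.693147 / 45.5 = 0.01523 h⁻¹
e^(−kτ) = e^(−0.01523 × 68.0) = 0.3550
Accumulation ratio R = 1 / (1 − e^(−kτ)) = 1 / (1 − 0.3550) = 1.550
Steady-state trough = C₀ × R × e^(−kτ) = 8.04 × 1.550 × 0.3550 = 4.424 mg/L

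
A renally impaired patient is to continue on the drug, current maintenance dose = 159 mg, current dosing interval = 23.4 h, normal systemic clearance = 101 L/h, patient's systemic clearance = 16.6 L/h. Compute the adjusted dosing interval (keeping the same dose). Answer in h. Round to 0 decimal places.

142 h

To keep the same average steady-state level, dosing rate must scale with clearance.
CL ratio = 16.6 / 101 = 0.1644
New interval (same dose) = 23.4 / 0.1644 = 142.3 h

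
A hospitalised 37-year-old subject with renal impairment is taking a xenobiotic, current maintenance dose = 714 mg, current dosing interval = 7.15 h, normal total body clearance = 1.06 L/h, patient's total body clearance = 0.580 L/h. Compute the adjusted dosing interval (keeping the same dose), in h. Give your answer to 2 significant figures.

13 h

To keep the same average steady-state level, dosing rate must scale with clearance.
CL ratio = 0.580 / 1.06 = 0.5472
New interval (same dose) = 7.15 / 0.5472 = 13.07 h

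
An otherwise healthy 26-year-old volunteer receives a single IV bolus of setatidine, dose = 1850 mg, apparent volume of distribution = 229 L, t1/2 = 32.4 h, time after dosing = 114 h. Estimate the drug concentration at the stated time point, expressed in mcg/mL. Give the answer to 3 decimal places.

0.705 mcg/mL

C₀ = Dose / Vd = 1850 / 229 = 8.079 mg/L
k = ln2 / t½ = 0.693147 / 32.4 = 0.02139 h⁻¹
C = C₀ · e^(−k·t) = 8.079 × e^(−0.02139 × 114)
  = 8.079 × 0.08730 = 0.7053 mg/L
(0.7053 mg/L = 0.7053 mcg/mL)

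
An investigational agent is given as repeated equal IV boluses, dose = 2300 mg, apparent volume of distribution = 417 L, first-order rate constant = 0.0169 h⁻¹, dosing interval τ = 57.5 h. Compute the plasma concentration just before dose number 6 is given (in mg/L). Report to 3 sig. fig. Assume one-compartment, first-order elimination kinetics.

C₀ per dose = Dose / Vd = 2300 / 417 = 5.516 mg/L
Fraction remaining after one interval: r = e^(−kτ) = e^(−0.01690 × 57.5) = 0.3784
Before dose 6, 5 doses have been given (aged 1τ, 2τ, 3τ, 4τ, 5τ).
C_trough = C₀ × (r + r² + … + r^5) = C₀ × r(1−r^5)/(1−r)
        = 5.516 × 0.3784 × (1 − 0.007758) / (1 − 0.3784) = 3.332 mg/L

3.33 mg/L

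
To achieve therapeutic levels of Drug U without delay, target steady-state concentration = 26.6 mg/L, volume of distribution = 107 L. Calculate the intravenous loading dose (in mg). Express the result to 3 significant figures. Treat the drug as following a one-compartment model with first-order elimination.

LD = Css × Vd = 26.6 × 107 = 2846 mg

2850 mg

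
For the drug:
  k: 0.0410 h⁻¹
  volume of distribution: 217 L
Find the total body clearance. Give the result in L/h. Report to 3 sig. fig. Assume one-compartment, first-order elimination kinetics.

CL = k × Vd = 0.0410 × 217 = 8.897 L/h

8.90 L/h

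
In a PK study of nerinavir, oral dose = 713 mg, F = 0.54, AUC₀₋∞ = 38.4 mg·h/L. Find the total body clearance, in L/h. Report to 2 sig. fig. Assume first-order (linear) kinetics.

CL = F·Dose / AUC = 0.54 × 713 / 38.4 = 10.03 L/h

10 L/h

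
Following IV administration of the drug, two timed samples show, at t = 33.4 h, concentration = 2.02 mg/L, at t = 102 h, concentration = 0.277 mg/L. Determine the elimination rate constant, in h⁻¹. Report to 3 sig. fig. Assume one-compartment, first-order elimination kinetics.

0.0290 h⁻¹

k = ln(C₁/C₂) / (t₂ − t₁) = ln(2.02/0.277) / (102 − 33.4)
  = 1.987 / 68.60 = 0.02897 h⁻¹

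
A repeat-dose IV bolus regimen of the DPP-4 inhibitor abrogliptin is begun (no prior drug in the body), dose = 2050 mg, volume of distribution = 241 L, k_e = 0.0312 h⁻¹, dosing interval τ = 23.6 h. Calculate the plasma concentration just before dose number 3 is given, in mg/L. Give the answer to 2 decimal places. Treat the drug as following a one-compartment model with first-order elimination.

C₀ per dose = Dose / Vd = 2050 / 241 = 8.506 mg/L
Fraction remaining after one interval: r = e^(−kτ) = e^(−0.03120 × 23.6) = 0.4789
Before dose 3, 2 doses have been given (aged 1τ, 2τ).
C_trough = C₀ × (r + r²) = 8.506 × (0.4789 + 0.2293) = 6.024 mg/L

6.02 mg/L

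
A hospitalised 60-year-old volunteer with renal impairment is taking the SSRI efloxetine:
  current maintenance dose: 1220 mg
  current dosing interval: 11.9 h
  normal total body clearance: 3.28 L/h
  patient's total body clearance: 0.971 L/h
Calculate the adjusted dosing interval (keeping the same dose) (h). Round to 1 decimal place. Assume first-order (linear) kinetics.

To keep the same average steady-state level, dosing rate must scale with clearance.
CL ratio = 0.971 / 3.28 = 0.2960
New interval (same dose) = 11.9 / 0.2960 = 40.20 h

40.2 h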